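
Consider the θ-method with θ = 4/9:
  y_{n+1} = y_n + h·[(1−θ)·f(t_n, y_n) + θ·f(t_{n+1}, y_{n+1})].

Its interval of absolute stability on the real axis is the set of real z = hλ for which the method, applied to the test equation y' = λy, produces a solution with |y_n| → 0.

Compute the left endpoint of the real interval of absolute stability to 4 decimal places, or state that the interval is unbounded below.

z* = -18.0000.

On y'=λy, z=hλ:
  y_{n+1} = y_n + z·[5/9·y_n + 4/9·y_{n+1}] ⇒ (1 − 4/9z)y_{n+1} = (1 + 5/9z)y_n
  Hence R(z) = (1 + 5/9z)/(1 − 4/9z).

Boundary: |R(x)|=1, x<0.
x=-1.3: |R|=0.1761
R=−1: 1+5/9x = −1+4/9x ⇒ -1/9x=2 ⇒ x=2/(-1/9)=-18.0000
Confirm numerically:
  x=-17.162: |R|=0.98921 <1
  x=-13.894: |R|=0.93642 <1
  x=-10.469: |R|=0.85197 <1
  x=-18.559: |R|=1.00672 >1
  x=-18.179: |R|=1.00219 >1
  x=-18.074: |R|=1.00091 >1
So |R|<1 on (-18.0000, 0).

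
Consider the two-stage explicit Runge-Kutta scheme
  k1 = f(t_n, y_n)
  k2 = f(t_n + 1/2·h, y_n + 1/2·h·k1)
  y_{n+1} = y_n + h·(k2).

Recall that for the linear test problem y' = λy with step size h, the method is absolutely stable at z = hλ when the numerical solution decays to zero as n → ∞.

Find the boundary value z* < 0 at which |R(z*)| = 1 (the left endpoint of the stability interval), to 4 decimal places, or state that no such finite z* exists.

On y'=λy, z=hλ:
  k1=λy_n ⇒ h·k1=z·y_n;  k2=λ(1+1/2z)y_n ⇒ h·k2=z(1+1/2z)y_n
  y_{n+1}/y_n = 1 + z(1+1/2z) = 1 + z + 1/2z²
  so R(z) = 1 + z + 1/2z².

Solve |R(x)|<1 on ℝ⁻.
x=-1.79: |R|=0.8121
R=1: x+1/2x²=0 ⇒ x=−2=-2.0000; min R=1−1/(4·1/2)=0.5000>−1
Confirm numerically:
  x=-1.756: |R|=0.78577 <1
  x=-1.196: |R|=0.51921 <1
  x=-1.160: |R|=0.51280 <1
  x=-0.880: |R|=0.50720 <1
  x=-2.228: |R|=1.25399 >1
  x=-2.128: |R|=1.13619 >1
Interval (-2.0000, 0).

z* = -2.0000.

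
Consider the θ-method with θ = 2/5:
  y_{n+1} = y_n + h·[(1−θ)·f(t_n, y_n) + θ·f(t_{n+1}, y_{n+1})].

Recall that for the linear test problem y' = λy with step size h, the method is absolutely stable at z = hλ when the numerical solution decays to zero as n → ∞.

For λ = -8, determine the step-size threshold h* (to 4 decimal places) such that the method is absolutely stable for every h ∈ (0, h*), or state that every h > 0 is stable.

On y'=λy, z=hλ:
  y_{n+1} = y_n + z·[3/5·y_n + 2/5·y_{n+1}] ⇒ (1 − 2/5z)y_{n+1} = (1 + 3/5z)y_n
  R(z) = (1 + 3/5z)/(1 − 2/5z).

Find x<0 with |R(x)|<1.
x=-1.08: |R|=0.2458
R=−1: 1+3/5x = −1+2/5x ⇒ -1/5x=2 ⇒ x=2/(-1/5)=-10.0000
Confirm numerically:
  x=-9.858: |R|=0.99425 <1
  x=-8.972: |R|=0.95520 <1
  x=-8.476: |R|=0.93058 <1
  x=-7.375: |R|=0.86709 <1
  x=-10.570: |R|=1.02181 >1
  x=-10.175: |R|=1.00690 >1
Stable set (-10.0000, 0).

(-10.0000,0); λ=-8 ⇒ h* = (10)/8 = 1.2500.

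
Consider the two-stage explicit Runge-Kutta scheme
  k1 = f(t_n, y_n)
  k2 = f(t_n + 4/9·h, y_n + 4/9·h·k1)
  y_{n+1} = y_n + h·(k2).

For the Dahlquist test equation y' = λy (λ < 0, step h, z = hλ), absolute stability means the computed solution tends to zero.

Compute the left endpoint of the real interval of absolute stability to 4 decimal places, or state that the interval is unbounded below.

z* = -2.2500.

Test eqn y'=λy, z=hλ:
  k1=λy_n ⇒ h·k1=z·y_n;  k2=λ(1+4/9z)y_n ⇒ h·k2=z(1+4/9z)y_n
  y_{n+1}/y_n = 1 + z(1+4/9z) = 1 + z + 4/9z²
  R(z) = 1 + z + 4/9z².

Solve |R(x)|<1 on ℝ⁻.
x=-1.67: |R|=0.5695
R=1: x+4/9x²=0 ⇒ x=−9/4=-2.2500; min R=1−1/(4·4/9)=0.4375>−1
Confirm numerically:
  x=-2.036: |R|=0.80635 <1
  x=-1.521: |R|=0.50720 <1
  x=-1.053: |R|=0.43980 <1
  x=-2.850: |R|=1.76000 >1
  x=-2.542: |R|=1.32990 >1
  x=-2.407: |R|=1.16796 >1
Stable set (-2.2500, 0).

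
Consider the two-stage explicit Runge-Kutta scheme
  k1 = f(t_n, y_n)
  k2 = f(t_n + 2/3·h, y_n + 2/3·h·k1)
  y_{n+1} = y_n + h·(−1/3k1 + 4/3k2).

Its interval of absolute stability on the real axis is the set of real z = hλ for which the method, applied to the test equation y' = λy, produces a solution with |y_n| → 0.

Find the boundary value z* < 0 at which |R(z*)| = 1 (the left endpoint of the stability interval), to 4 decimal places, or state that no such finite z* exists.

left endpoint -1.1250.

Set f=λy, z=hλ:
  k1=λy_n ⇒ h·k1=z·y_n;  k2=λ(1+2/3z)y_n ⇒ h·k2=z(1+2/3z)y_n
  y_{n+1}/y_n = 1 − 1/3z + 4/3z(1+2/3z) = 1 + z + 8/9z²
  ⇒ R(z) = 1 + z + 8/9z².

Boundary: |R(x)|=1, x<0.
x=-1.4: |R|=1.3422
R=1: x+8/9x²=0 ⇒ x=−9/8=-1.1250; min R=1−1/(4·8/9)=0.7188>−1
Confirm numerically:
  x=-1.041: |R|=0.92227 <1
  x=-1.026: |R|=0.90971 <1
  x=-0.702: |R|=0.73605 <1
  x=-0.574: |R|=0.71887 <1
  x=-1.421: |R|=1.37388 >1
  x=-1.406: |R|=1.35119 >1
So |R|<1 on (-1.1250, 0).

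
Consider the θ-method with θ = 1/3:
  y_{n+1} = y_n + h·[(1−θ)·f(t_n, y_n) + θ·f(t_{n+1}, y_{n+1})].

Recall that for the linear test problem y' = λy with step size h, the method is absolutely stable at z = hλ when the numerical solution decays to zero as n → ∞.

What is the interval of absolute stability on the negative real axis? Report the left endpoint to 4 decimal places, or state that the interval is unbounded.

Test eqn y'=λy, z=hλ:
  y_{n+1} = y_n + z·[2/3·y_n + 1/3·y_{n+1}] ⇒ (1 − 1/3z)y_{n+1} = (1 + 2/3z)y_n
  R(z) = (1 + 2/3z)/(1 − 1/3z).

Boundary: |R(x)|=1, x<0.
x=-0.82: |R|=0.3560
R=−1: 1+2/3x = −1+1/3x ⇒ -1/3x=2 ⇒ x=2/(-1/3)=-6.0000
Confirm numerically:
  x=-5.734: |R|=0.96954 <1
  x=-3.244: |R|=0.55862 <1
  x=-2.603: |R|=0.39372 <1
  x=-2.480: |R|=0.35766 <1
  x=-6.560: |R|=1.05858 >1
  x=-6.433: |R|=1.04590 >1
  x=-6.115: |R|=1.01262 >1
Stable set (-6.0000, 0).

z∈(-6.0000,0).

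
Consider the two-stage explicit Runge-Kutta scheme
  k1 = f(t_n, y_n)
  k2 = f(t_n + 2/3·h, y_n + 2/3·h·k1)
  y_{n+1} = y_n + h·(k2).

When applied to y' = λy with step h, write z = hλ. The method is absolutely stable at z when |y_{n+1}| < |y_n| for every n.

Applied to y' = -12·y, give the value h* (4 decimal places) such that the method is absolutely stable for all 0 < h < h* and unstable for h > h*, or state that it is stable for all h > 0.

(-1.5000,0); λ=-12 ⇒ h* = (3/2)/12 = 0.1250.

Set f=λy, z=hλ:
  k1=λy_n ⇒ h·k1=z·y_n;  k2=λ(1+2/3z)y_n ⇒ h·k2=z(1+2/3z)y_n
  y_{n+1}/y_n = 1 + z(1+2/3z) = 1 + z + 2/3z²
  so R(z) = 1 + z + 2/3z².

Need |R(x)|<1, x<0.
x=-1.41: |R|=0.9154
R=1: x+2/3x²=0 ⇒ x=−3/2=-1.5000; min R=1−1/(4·2/3)=0.6250>−1
Confirm numerically:
  x=-1.178: |R|=0.74712 <1
  x=-1.102: |R|=0.70760 <1
  x=-1.069: |R|=0.69284 <1
  x=-1.927: |R|=1.54855 >1
  x=-1.795: |R|=1.35302 >1
So |R|<1 on (-1.5000, 0).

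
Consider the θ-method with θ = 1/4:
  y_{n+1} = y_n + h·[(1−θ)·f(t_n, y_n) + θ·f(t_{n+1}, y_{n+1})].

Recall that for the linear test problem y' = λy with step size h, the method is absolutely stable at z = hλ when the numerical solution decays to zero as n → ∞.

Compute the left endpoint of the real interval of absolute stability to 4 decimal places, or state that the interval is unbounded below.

Set f=λy, z=hλ:
  y_{n+1} = y_n + z·[3/4·y_n + 1/4·y_{n+1}] ⇒ (1 − 1/4z)y_{n+1} = (1 + 3/4z)y_n
  ⇒ R(z) = (1 + 3/4z)/(1 − 1/4z).

Need |R(x)|<1, x<0.
x=-0.72: |R|=0.3898
R=−1: 1+3/4x = −1+1/4x ⇒ -1/2x=2 ⇒ x=2/(-1/2)=-4.0000
Confirm numerically:
  x=-3.267: |R|=0.79827 <1
  x=-3.214: |R|=0.78209 <1
  x=-2.958: |R|=0.70049 <1
  x=-4.217: |R|=1.05282 >1
  x=-4.200: |R|=1.04878 >1
  x=-4.068: |R|=1.01686 >1
Stable set (-4.0000, 0).

left endpoint -4.0000.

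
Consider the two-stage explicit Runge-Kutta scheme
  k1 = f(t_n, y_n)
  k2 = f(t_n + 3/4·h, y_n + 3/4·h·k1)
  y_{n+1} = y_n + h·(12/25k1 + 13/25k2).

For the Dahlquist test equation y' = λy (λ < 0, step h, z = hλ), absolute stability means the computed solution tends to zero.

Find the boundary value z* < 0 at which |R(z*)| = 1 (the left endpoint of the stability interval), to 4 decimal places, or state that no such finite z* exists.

With y'=λy (z=hλ):
  k1=λy_n ⇒ h·k1=z·y_n;  k2=λ(1+3/4z)y_n ⇒ h·k2=z(1+3/4z)y_n
  y_{n+1}/y_n = 1 + 12/25z + 13/25z(1+3/4z) = 1 + z + 39/100z²
  ⇒ R(z) = 1 + z + 39/100z².

Boundary: |R(x)|=1, x<0.
x=-1.15: |R|=0.3658
R=1: x+39/100x²=0 ⇒ x=−100/39=-2.5641; min R=1−1/(4·39/100)=0.3590>−1
Confirm numerically:
  x=-1.862: |R|=0.49015 <1
  x=-1.517: |R|=0.38050 <1
  x=-1.135: |R|=0.36741 <1
  x=-1.054: |R|=0.37926 <1
  x=-2.690: |R|=1.13208 >1
  x=-2.663: |R|=1.10271 >1
  x=-2.651: |R|=1.08984 >1
Stable set (-2.5641, 0).

left endpoint -2.5641.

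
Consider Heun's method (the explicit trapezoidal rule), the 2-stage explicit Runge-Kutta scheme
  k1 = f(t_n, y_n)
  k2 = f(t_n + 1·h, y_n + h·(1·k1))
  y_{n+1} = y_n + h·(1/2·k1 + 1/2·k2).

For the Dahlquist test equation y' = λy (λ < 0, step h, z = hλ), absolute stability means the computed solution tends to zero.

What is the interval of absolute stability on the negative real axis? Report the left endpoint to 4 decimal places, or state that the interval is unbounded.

On y'=λy, z=hλ:
  order 2, 2-stage ⇒ R(z)=1+z+z^2/2
  (e.g. R(-0.8)=0.52000, |R|=0.52000)

Need |R(x)|<1, x<0.
x=-0.8: |R|=0.5200
|R(-2.01)|=1.0100 |R(-1.37)|=0.5685 |R(-1.25)|=0.5312
Bisect:
  x_lo=-2.4569 |R|=1.5613  x_hi=-0.0793 |R|=0.9239
  mid=-1.26810 |R|=0.53594 →hi
  mid=-1.86252 |R|=0.87197 →hi
  mid=-2.15973 |R|=1.17249 →lo
  mid=-2.01112 |R|=1.01119 →lo
  mid=-1.93682 |R|=0.93882 →hi
  mid=-1.97397 |R|=0.97431 →hi
  mid=-1.99255 |R|=0.99258 →hi
  ...
  [-2.00009,-1.99995] ⇒ x*=-2.0000
So |R|<1 on (-2.0000, 0).

(-2.0000, 0).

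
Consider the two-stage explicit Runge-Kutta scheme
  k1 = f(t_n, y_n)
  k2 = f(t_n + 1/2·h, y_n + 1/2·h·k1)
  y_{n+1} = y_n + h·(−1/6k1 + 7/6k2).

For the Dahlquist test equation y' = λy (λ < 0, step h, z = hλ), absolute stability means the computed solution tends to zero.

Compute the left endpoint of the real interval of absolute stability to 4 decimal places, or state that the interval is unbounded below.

With y'=λy (z=hλ):
  k1=λy_n ⇒ h·k1=z·y_n;  k2=λ(1+1/2z)y_n ⇒ h·k2=z(1+1/2z)y_n
  y_{n+1}/y_n = 1 − 1/6z + 7/6z(1+1/2z) = 1 + z + 7/12z²
  so R(z) = 1 + z + 7/12z².

Solve |R(x)|<1 on ℝ⁻.
x=-1.38: |R|=0.7309
R=1: x+7/12x²=0 ⇒ x=−12/7=-1.7143; min R=1−1/(4·7/12)=0.5714>−1
Confirm numerically:
  x=-1.285: |R|=0.67821 <1
  x=-0.830: |R|=0.57186 <1
  x=-0.799: |R|=0.57340 <1
  x=-2.046: |R|=1.39590 >1
  x=-1.750: |R|=1.03646 >1
Interval (-1.7143, 0).

left endpoint -1.7143.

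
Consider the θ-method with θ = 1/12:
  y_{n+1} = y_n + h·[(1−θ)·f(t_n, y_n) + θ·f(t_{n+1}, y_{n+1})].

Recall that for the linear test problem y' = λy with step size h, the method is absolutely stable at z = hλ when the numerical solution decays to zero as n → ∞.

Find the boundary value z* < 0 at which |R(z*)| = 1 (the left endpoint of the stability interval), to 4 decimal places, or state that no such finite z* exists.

left endpoint -2.4000.

With y'=λy (z=hλ):
  y_{n+1} = y_n + z·[11/12·y_n + 1/12·y_{n+1}] ⇒ (1 − 1/12z)y_{n+1} = (1 + 11/12z)y_n
  ⇒ R(z) = (1 + 11/12z)/(1 − 1/12z).

Find x<0 with |R(x)|<1.
x=-0.82: |R|=0.2324
R=−1: 1+11/12x = −1+1/12x ⇒ -5/6x=2 ⇒ x=2/(-5/6)=-2.4000
Confirm numerically:
  x=-2.218: |R|=0.87199 <1
  x=-2.008: |R|=0.72016 <1
  x=-1.408: |R|=0.26014 <1
  x=-2.844: |R|=1.29911 >1
  x=-2.560: |R|=1.10989 >1
  x=-2.436: |R|=1.02494 >1
Stable set (-2.4000, 0).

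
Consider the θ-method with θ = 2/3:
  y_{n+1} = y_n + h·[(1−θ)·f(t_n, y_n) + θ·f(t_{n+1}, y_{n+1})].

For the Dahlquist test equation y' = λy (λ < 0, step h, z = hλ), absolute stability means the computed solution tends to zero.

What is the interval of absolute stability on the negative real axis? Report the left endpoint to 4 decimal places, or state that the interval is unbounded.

interval (−∞, 0).

Test eqn y'=λy, z=hλ:
  y_{n+1} = y_n + z·[1/3·y_n + 2/3·y_{n+1}] ⇒ (1 − 2/3z)y_{n+1} = (1 + 1/3z)y_n
  so R(z) = (1 + 1/3z)/(1 − 2/3z).

Need |R(x)|<1, x<0.
x=-1.25: |R|=0.3182
x=-2: |R|=0.1429
x=-10: |R|=0.3043
x=-100: |R|=0.4778
θ=2/3≥1/2 ⇒ |1+1/3x|<|1−2/3x| ∀x<0 ⇒ interval (−∞,0).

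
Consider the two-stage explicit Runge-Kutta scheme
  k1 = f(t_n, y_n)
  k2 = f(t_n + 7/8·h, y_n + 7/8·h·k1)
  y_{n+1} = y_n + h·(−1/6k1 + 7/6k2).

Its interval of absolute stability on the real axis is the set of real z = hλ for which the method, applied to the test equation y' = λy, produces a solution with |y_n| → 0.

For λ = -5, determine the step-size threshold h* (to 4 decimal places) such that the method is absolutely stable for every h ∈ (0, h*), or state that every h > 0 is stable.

(-0.9796,0); λ=-5 ⇒ h* = (48/49)/5 = 0.1959.

Set f=λy, z=hλ:
  k1=λy_n ⇒ h·k1=z·y_n;  k2=λ(1+7/8z)y_n ⇒ h·k2=z(1+7/8z)y_n
  y_{n+1}/y_n = 1 − 1/6z + 7/6z(1+7/8z) = 1 + z + 49/48z²
  ⇒ R(z) = 1 + z + 49/48z².

Need |R(x)|<1, x<0.
x=-1.25: |R|=1.3451
R=1: x+49/48x²=0 ⇒ x=−48/49=-0.9796; min R=1−1/(4·49/48)=0.7551>−1
Confirm numerically:
  x=-0.619: |R|=0.77214 <1
  x=-0.408: |R|=0.76193 <1
  x=-0.395: |R|=0.76428 <1
  x=-1.564: |R|=1.93306 >1
  x=-1.543: |R|=1.88745 >1
  x=-1.170: |R|=1.22742 >1
Interval (-0.9796, 0).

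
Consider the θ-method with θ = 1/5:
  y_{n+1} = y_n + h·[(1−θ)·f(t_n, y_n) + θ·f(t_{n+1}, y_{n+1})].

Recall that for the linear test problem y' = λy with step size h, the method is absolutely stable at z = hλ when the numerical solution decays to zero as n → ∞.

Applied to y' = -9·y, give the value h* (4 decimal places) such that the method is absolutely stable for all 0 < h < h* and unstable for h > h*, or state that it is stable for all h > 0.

(-3.3333,0); λ=-9 ⇒ h* = (10/3)/9 = 0.3704.

With y'=λy (z=hλ):
  y_{n+1} = y_n + z·[4/5·y_n + 1/5·y_{n+1}] ⇒ (1 − 1/5z)y_{n+1} = (1 + 4/5z)y_n
  Hence R(z) = (1 + 4/5z)/(1 − 1/5z).

Need |R(x)|<1, x<0.
x=-1.66: |R|=0.2462
R=−1: 1+4/5x = −1+1/5x ⇒ -3/5x=2 ⇒ x=2/(-3/5)=-3.3333
Confirm numerically:
  x=-2.483: |R|=0.65909 <1
  x=-1.617: |R|=0.22185 <1
  x=-1.371: |R|=0.07597 <1
  x=-3.748: |R|=1.14220 >1
  x=-3.568: |R|=1.08217 >1
  x=-3.497: |R|=1.05779 >1
Stable set (-3.3333, 0).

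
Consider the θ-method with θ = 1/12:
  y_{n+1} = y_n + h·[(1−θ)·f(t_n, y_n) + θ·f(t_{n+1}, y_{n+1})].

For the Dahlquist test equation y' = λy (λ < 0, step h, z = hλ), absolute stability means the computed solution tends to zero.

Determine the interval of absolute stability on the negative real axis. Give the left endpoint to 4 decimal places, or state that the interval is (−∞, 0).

(-2.4000, 0).

With y'=λy (z=hλ):
  y_{n+1} = y_n + z·[11/12·y_n + 1/12·y_{n+1}] ⇒ (1 − 1/12z)y_{n+1} = (1 + 11/12z)y_n
  Hence R(z) = (1 + 11/12z)/(1 − 1/12z).

Find x<0 with |R(x)|<1.
x=-1.55: |R|=0.3727
R=−1: 1+11/12x = −1+1/12x ⇒ -5/6x=2 ⇒ x=2/(-5/6)=-2.4000
Confirm numerically:
  x=-1.811: |R|=0.57353 <1
  x=-1.320: |R|=0.18919 <1
  x=-1.315: |R|=0.18513 <1
  x=-0.963: |R|=0.10854 <1
  x=-2.785: |R|=1.26040 >1
  x=-2.663: |R|=1.17936 >1
  x=-2.662: |R|=1.17869 >1
Stable set (-2.4000, 0).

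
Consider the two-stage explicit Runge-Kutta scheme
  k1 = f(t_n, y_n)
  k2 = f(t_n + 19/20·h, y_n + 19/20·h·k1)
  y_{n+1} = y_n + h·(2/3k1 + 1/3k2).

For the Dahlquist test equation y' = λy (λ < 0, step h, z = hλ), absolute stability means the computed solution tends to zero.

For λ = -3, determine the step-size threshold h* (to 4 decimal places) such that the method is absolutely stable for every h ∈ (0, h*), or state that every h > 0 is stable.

(-3.1579,0); λ=-3 ⇒ h* = (60/19)/3 = 1.0526.

Test eqn y'=λy, z=hλ:
  k1=λy_n ⇒ h·k1=z·y_n;  k2=λ(1+19/20z)y_n ⇒ h·k2=z(1+19/20z)y_n
  y_{n+1}/y_n = 1 + 2/3z + 1/3z(1+19/20z) = 1 + z + 19/60z²
  Hence R(z) = 1 + z + 19/60z².

Solve |R(x)|<1 on ℝ⁻.
x=-0.35: |R|=0.6888
R=1: x+19/60x²=0 ⇒ x=−60/19=-3.1579; min R=1−1/(4·19/60)=0.2105>−1
Confirm numerically:
  x=-2.788: |R|=0.67343 <1
  x=-2.134: |R|=0.30809 <1
  x=-1.788: |R|=0.22437 <1
  x=-1.742: |R|=0.21895 <1
  x=-3.718: |R|=1.65945 >1
  x=-3.630: |R|=1.54268 >1
  x=-3.456: |R|=1.32625 >1
So |R|<1 on (-3.1579, 0).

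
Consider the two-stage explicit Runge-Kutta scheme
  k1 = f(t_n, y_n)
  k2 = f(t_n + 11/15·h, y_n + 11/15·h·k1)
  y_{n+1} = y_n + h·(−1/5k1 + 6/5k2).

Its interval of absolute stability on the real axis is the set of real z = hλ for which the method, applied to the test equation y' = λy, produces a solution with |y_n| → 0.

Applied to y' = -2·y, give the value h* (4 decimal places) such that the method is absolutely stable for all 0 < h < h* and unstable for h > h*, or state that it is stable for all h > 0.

On y'=λy, z=hλ:
  k1=λy_n ⇒ h·k1=z·y_n;  k2=λ(1+11/15z)y_n ⇒ h·k2=z(1+11/15z)y_n
  y_{n+1}/y_n = 1 − 1/5z + 6/5z(1+11/15z) = 1 + z + 22/25z²
  R(z) = 1 + z + 22/25z².

Boundary: |R(x)|=1, x<0.
x=-0.68: |R|=0.7269
R=1: x+22/25x²=0 ⇒ x=−25/22=-1.1364; min R=1−1/(4·22/25)=0.7159>−1
Confirm numerically:
  x=-0.718: |R|=0.73566 <1
  x=-0.635: |R|=0.71984 <1
  x=-0.626: |R|=0.71885 <1
  x=-1.597: |R|=1.64736 >1
  x=-1.448: |R|=1.39710 >1
  x=-1.237: |R|=1.10955 >1
Stable set (-1.1364, 0).

(-1.1364,0); λ=-2 ⇒ h* = (25/22)/2 = 0.5682.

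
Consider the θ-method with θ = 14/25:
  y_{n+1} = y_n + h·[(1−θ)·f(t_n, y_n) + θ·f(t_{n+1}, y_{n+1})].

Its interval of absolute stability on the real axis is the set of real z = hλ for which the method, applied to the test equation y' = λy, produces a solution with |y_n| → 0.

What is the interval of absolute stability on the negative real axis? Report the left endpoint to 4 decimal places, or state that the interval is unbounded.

Set f=λy, z=hλ:
  y_{n+1} = y_n + z·[11/25·y_n + 14/25·y_{n+1}] ⇒ (1 − 14/25z)y_{n+1} = (1 + 11/25z)y_n
  ⇒ R(z) = (1 + 11/25z)/(1 − 14/25z).

Boundary: |R(x)|=1, x<0.
x=-0.76: |R|=0.4669
x=-2: |R|=0.0566
x=-10: |R|=0.5152
x=-100: |R|=0.7544
θ=14/25≥1/2 ⇒ |1+11/25x|<|1−14/25x| ∀x<0 ⇒ stable on all of ℝ⁻.

unbounded; (−∞, 0).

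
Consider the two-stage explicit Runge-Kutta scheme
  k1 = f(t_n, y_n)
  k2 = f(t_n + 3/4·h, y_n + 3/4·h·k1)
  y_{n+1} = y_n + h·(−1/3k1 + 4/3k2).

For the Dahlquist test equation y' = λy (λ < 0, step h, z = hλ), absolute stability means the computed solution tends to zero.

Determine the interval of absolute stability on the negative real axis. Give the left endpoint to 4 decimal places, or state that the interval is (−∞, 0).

z∈(-1.0000,0).

Set f=λy, z=hλ:
  k1=λy_n ⇒ h·k1=z·y_n;  k2=λ(1+3/4z)y_n ⇒ h·k2=z(1+3/4z)y_n
  y_{n+1}/y_n = 1 − 1/3z + 4/3z(1+3/4z) = 1 + z + z²
  Hence R(z) = 1 + z + z².

Boundary: |R(x)|=1, x<0.
x=-0.73: |R|=0.8029
R=1: x+1x²=0 ⇒ x=−1=-1.0000; min R=1−1/(4·1)=0.7500>−1
Confirm numerically:
  x=-0.948: |R|=0.95070 <1
  x=-0.945: |R|=0.94803 <1
  x=-0.689: |R|=0.78572 <1
  x=-0.509: |R|=0.75008 <1
  x=-1.350: |R|=1.47250 >1
  x=-1.050: |R|=1.05250 >1
  x=-1.031: |R|=1.03196 >1
Interval (-1.0000, 0).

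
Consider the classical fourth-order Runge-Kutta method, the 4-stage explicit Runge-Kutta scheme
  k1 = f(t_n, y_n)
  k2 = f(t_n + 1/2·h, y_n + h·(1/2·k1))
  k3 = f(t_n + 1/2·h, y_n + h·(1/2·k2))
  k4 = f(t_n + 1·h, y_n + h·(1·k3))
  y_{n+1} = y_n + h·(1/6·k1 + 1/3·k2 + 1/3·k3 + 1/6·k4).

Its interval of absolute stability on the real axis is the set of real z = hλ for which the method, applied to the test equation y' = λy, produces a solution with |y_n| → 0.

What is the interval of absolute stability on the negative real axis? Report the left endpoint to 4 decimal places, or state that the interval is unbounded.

On y'=λy, z=hλ:
  order 4, 4-stage ⇒ R(z)=1+z+z^2/2+z^3/6+z^4/24
  (e.g. R(-1)=0.37500, |R|=0.37500)

Need |R(x)|<1, x<0.
x=-1: |R|=0.3750
|R(-2.79)|=1.0071 |R(-1.61)|=0.2705 |R(-1.3)|=0.2978
Bisect:
  x_lo=-3.2853 |R|=2.0555  x_hi=-0.2440 |R|=0.7835
  mid=-1.76465 |R|=0.28053 →hi
  mid=-2.52499 |R|=0.67342 →hi
  mid=-2.90517 |R|=1.19629 →lo
  mid=-2.71508 |R|=0.89920 →hi
  mid=-2.81012 |R|=1.03808 →lo
  mid=-2.76260 |R|=0.96632 →hi
  mid=-2.78636 |R|=1.00161 →lo
  mid=-2.77448 |R|=0.98382 →hi
  mid=-2.78042 |R|=0.99268 →hi
  ...
  [-2.78543,-2.78525] ⇒ x*=-2.7853
So |R|<1 on (-2.7853, 0).

z∈(-2.7853,0).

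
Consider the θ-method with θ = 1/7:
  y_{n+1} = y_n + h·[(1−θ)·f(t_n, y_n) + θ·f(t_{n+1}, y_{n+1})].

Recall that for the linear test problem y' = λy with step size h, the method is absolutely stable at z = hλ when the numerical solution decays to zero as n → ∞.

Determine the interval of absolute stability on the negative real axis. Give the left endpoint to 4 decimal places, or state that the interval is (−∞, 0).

Set f=λy, z=hλ:
  y_{n+1} = y_n + z·[6/7·y_n + 1/7·y_{n+1}] ⇒ (1 − 1/7z)y_{n+1} = (1 + 6/7z)y_n
  R(z) = (1 + 6/7z)/(1 − 1/7z).

Find x<0 with |R(x)|<1.
x=-0.69: |R|=0.3719
R=−1: 1+6/7x = −1+1/7x ⇒ -5/7x=2 ⇒ x=2/(-5/7)=-2.8000
Confirm numerically:
  x=-2.210: |R|=0.67970 <1
  x=-1.536: |R|=0.25961 <1
  x=-1.130: |R|=0.02706 <1
  x=-3.332: |R|=1.25745 >1
  x=-3.320: |R|=1.25194 >1
So |R|<1 on (-2.8000, 0).

(-2.8000, 0).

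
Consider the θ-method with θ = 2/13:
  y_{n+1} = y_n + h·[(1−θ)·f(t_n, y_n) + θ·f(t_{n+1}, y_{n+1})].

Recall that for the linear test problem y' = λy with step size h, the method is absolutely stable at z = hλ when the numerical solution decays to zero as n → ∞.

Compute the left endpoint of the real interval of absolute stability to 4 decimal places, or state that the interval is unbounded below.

z* = -2.8889.

On y'=λy, z=hλ:
  y_{n+1} = y_n + z·[11/13·y_n + 2/13·y_{n+1}] ⇒ (1 − 2/13z)y_{n+1} = (1 + 11/13z)y_n
  ⇒ R(z) = (1 + 11/13z)/(1 − 2/13z).

Need |R(x)|<1, x<0.
x=-0.64: |R|=0.4174
R=−1: 1+11/13x = −1+2/13x ⇒ -9/13x=2 ⇒ x=2/(-9/13)=-2.8889
Confirm numerically:
  x=-1.847: |R|=0.43830 <1
  x=-1.810: |R|=0.41576 <1
  x=-1.716: |R|=0.35759 <1
  x=-1.163: |R|=0.01351 <1
  x=-3.278: |R|=1.17908 >1
  x=-3.008: |R|=1.05637 >1
So |R|<1 on (-2.8889, 0).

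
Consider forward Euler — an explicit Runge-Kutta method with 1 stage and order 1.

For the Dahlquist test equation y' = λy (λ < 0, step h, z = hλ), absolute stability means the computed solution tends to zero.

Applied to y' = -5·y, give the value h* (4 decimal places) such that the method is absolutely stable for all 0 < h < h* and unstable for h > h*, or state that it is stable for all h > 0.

With y'=λy (z=hλ):
  order 1, 1-stage ⇒ R(z)=1+z
  (e.g. R(-1.5)=-0.50000, |R|=0.50000)

Solve |R(x)|<1 on ℝ⁻.
x=-1.5: |R|=0.5000
|R(-1.36)|=0.3600 |R(-0.55)|=0.4500 |R(-0.52)|=0.4800
Bisect:
  x_lo=-2.6998 |R|=1.6998  x_hi=-0.2200 |R|=0.7800
  mid=-1.45993 |R|=0.45993 →hi
  mid=-2.07989 |R|=1.07989 →lo
  mid=-1.76991 |R|=0.76991 →hi
  mid=-1.92490 |R|=0.92490 →hi
  mid=-2.00239 |R|=1.00239 →lo
  mid=-1.96364 |R|=0.96364 →hi
  mid=-1.98302 |R|=0.98302 →hi
  ...
  [-2.00012,-1.99997] ⇒ x*=-2.0000
Interval (-2.0000, 0).

(-2.0000,0); λ=-5 ⇒ h* = 0.4000.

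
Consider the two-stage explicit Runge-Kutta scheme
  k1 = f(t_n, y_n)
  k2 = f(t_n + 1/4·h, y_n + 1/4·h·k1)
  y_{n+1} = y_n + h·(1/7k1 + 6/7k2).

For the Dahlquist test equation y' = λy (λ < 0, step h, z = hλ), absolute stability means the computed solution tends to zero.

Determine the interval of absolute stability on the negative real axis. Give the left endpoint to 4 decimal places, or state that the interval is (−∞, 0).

On y'=λy, z=hλ:
  k1=λy_n ⇒ h·k1=z·y_n;  k2=λ(1+1/4z)y_n ⇒ h·k2=z(1+1/4z)y_n
  y_{n+1}/y_n = 1 + 1/7z + 6/7z(1+1/4z) = 1 + z + 3/14z²
  Hence R(z) = 1 + z + 3/14z².

Need |R(x)|<1, x<0.
x=-0.66: |R|=0.4333
R=1: x+3/14x²=0 ⇒ x=−14/3=-4.6667; min R=1−1/(4·3/14)=-0.1667>−1
Confirm numerically:
  x=-3.766: |R|=0.27316 <1
  x=-3.029: |R|=0.06296 <1
  x=-2.372: |R|=0.16635 <1
  x=-4.994: |R|=1.35029 >1
  x=-4.865: |R|=1.20676 >1
  x=-4.833: |R|=1.17226 >1
Stable set (-4.6667, 0).

(-4.6667, 0).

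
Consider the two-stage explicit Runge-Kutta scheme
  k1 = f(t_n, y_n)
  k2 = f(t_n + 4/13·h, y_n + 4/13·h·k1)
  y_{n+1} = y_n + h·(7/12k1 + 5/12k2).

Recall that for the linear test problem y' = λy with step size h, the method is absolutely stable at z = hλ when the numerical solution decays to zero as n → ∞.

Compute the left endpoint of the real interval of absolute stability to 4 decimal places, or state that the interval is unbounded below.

Test eqn y'=λy, z=hλ:
  k1=λy_n ⇒ h·k1=z·y_n;  k2=λ(1+4/13z)y_n ⇒ h·k2=z(1+4/13z)y_n
  y_{n+1}/y_n = 1 + 7/12z + 5/12z(1+4/13z) = 1 + z + 5/39z²
  ⇒ R(z) = 1 + z + 5/39z².

Find x<0 with |R(x)|<1.
x=-1.07: |R|=0.0768
R=1: x+5/39x²=0 ⇒ x=−39/5=-7.8000; min R=1−1/(4·5/39)=-0.9500>−1
Confirm numerically:
  x=-6.573: |R|=0.03398 <1
  x=-3.876: |R|=0.94993 <1
  x=-3.546: |R|=0.93393 <1
  x=-3.414: |R|=0.91972 <1
  x=-8.313: |R|=1.54674 >1
  x=-8.198: |R|=1.41831 >1
  x=-8.129: |R|=1.34288 >1
Stable set (-7.8000, 0).

z* = -7.8000.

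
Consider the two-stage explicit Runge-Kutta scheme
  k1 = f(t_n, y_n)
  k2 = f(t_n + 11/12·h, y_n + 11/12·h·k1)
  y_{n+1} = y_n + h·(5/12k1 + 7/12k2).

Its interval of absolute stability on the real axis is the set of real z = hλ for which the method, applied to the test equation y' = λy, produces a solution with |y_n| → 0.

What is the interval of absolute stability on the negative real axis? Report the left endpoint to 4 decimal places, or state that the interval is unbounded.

z∈(-1.8701,0).

Set f=λy, z=hλ:
  k1=λy_n ⇒ h·k1=z·y_n;  k2=λ(1+11/12z)y_n ⇒ h·k2=z(1+11/12z)y_n
  y_{n+1}/y_n = 1 + 5/12z + 7/12z(1+11/12z) = 1 + z + 77/144z²
  so R(z) = 1 + z + 77/144z².

Find x<0 with |R(x)|<1.
x=-1.57: |R|=0.7480
R=1: x+77/144x²=0 ⇒ x=−144/77=-1.8701; min R=1−1/(4·77/144)=0.5325>−1
Confirm numerically:
  x=-1.695: |R|=0.84127 <1
  x=-1.550: |R|=0.73467 <1
  x=-1.545: |R|=0.73140 <1
  x=-2.421: |R|=1.71314 >1
  x=-2.322: |R|=1.56105 >1
  x=-2.266: |R|=1.47967 >1
So |R|<1 on (-1.8701, 0).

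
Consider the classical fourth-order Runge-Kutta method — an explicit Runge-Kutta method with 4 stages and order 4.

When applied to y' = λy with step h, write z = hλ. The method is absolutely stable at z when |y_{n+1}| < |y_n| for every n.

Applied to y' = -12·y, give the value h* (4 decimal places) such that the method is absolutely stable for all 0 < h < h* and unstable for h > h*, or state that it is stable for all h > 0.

On y'=λy, z=hλ:
  order 4, 4-stage ⇒ R(z)=1+z+z^2/2+z^3/6+z^4/24
  (e.g. R(-1.71)=0.27495, |R|=0.27495)

Boundary: |R(x)|=1, x<0.
x=-1.71: |R|=0.2749
|R(-2.23)|=0.4386 |R(-2.18)|=0.4105 |R(-0.89)|=0.4147
Bisect:
  x_lo=-3.2519 |R|=1.9635  x_hi=-0.3213 |R|=0.7253
  mid=-1.78655 |R|=0.28343 →hi
  mid=-2.51920 |R|=0.66754 →hi
  mid=-2.88553 |R|=1.16194 →lo
  mid=-2.70236 |R|=0.88200 →hi
  mid=-2.79395 |R|=1.01312 →lo
  mid=-2.74816 |R|=0.94544 →hi
  mid=-2.77105 |R|=0.97874 →hi
  mid=-2.78250 |R|=0.99579 →hi
  mid=-2.78822 |R|=1.00442 →lo
  mid=-2.78536 |R|=1.00010 →lo
  ...
  [-2.78536,-2.78518] ⇒ x*=-2.7853
Stable set (-2.7853, 0).

(-2.7853,0); λ=-12 ⇒ h* = 0.2321.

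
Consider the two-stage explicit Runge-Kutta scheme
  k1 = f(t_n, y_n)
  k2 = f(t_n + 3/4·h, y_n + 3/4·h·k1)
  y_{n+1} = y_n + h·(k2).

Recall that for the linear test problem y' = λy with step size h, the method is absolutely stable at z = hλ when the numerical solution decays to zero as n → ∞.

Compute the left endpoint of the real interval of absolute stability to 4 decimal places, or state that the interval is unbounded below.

left endpoint -1.3333.

With y'=λy (z=hλ):
  k1=λy_n ⇒ h·k1=z·y_n;  k2=λ(1+3/4z)y_n ⇒ h·k2=z(1+3/4z)y_n
  y_{n+1}/y_n = 1 + z(1+3/4z) = 1 + z + 3/4z²
  Hence R(z) = 1 + z + 3/4z².

Find x<0 with |R(x)|<1.
x=-1.37: |R|=1.0377
R=1: x+3/4x²=0 ⇒ x=−4/3=-1.3333; min R=1−1/(4·3/4)=0.6667>−1
Confirm numerically:
  x=-1.297: |R|=0.96466 <1
  x=-0.766: |R|=0.67407 <1
  x=-0.551: |R|=0.67670 <1
  x=-1.783: |R|=1.60132 >1
  x=-1.779: |R|=1.59463 >1
  x=-1.754: |R|=1.55339 >1
Stable set (-1.3333, 0).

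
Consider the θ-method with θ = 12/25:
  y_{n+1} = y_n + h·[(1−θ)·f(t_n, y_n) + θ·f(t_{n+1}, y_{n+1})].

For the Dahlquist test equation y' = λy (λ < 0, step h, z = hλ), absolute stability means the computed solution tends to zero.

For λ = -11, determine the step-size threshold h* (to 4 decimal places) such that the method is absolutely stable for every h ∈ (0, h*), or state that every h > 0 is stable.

(-50.0000,0); λ=-11 ⇒ h* = (50)/11 = 4.5455.

With y'=λy (z=hλ):
  y_{n+1} = y_n + z·[13/25·y_n + 12/25·y_{n+1}] ⇒ (1 − 12/25z)y_{n+1} = (1 + 13/25z)y_n
  so R(z) = (1 + 13/25z)/(1 − 12/25z).

Boundary: |R(x)|=1, x<0.
x=-0.87: |R|=0.3863
R=−1: 1+13/25x = −1+12/25x ⇒ -1/25x=2 ⇒ x=2/(-1/25)=-50.0000
Confirm numerically:
  x=-40.788: |R|=0.98209 <1
  x=-29.542: |R|=0.94609 <1
  x=-29.027: |R|=0.94382 <1
  x=-50.285: |R|=1.00045 >1
  x=-50.169: |R|=1.00027 >1
Stable set (-50.0000, 0).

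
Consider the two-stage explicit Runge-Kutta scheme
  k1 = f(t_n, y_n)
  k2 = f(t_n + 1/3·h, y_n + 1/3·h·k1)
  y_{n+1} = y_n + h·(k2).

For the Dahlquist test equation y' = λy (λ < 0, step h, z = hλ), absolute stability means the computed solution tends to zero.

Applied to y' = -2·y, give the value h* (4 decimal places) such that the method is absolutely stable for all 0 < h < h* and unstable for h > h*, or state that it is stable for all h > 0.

Test eqn y'=λy, z=hλ:
  k1=λy_n ⇒ h·k1=z·y_n;  k2=λ(1+1/3z)y_n ⇒ h·k2=z(1+1/3z)y_n
  y_{n+1}/y_n = 1 + z(1+1/3z) = 1 + z + 1/3z²
  Hence R(z) = 1 + z + 1/3z².

Solve |R(x)|<1 on ℝ⁻.
x=-1.38: |R|=0.2548
R=1: x+1/3x²=0 ⇒ x=−3=-3.0000; min R=1−1/(4·1/3)=0.2500>−1
Confirm numerically:
  x=-2.662: |R|=0.70008 <1
  x=-2.129: |R|=0.38188 <1
  x=-1.261: |R|=0.26904 <1
  x=-3.253: |R|=1.27434 >1
  x=-3.196: |R|=1.20881 >1
  x=-3.139: |R|=1.14544 >1
So |R|<1 on (-3.0000, 0).

(-3.0000,0); λ=-2 ⇒ h* = (3)/2 = 1.5000.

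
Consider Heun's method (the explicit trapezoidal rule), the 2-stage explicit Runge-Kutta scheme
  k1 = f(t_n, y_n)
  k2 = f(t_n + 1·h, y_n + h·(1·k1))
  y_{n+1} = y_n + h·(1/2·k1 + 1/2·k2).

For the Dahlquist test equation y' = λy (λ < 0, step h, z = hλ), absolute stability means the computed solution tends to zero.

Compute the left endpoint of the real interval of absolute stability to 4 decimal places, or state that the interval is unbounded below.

z* = -2.0000.

On y'=λy, z=hλ:
  order 2, 2-stage ⇒ R(z)=1+z+z^2/2
  (e.g. R(-1.73)=0.76645, |R|=0.76645)

Solve |R(x)|<1 on ℝ⁻.
x=-1.73: |R|=0.7664
|R(-2.18)|=1.1962 |R(-2.03)|=1.0304 |R(-1.28)|=0.5392
Bisect:
  x_lo=-2.8275 |R|=2.1699  x_hi=-0.2351 |R|=0.7925
  mid=-1.53133 |R|=0.64116 →hi
  mid=-2.17942 |R|=1.19552 →lo
  mid=-1.85537 |R|=0.86583 →hi
  mid=-2.01740 |R|=1.01755 →lo
  mid=-1.93639 |R|=0.93841 →hi
  mid=-1.97689 |R|=0.97716 →hi
  mid=-1.99714 |R|=0.99715 →hi
  mid=-2.00727 |R|=1.00730 →lo
  ...
  [-2.00015,-1.99999] ⇒ x*=-2.0000
So |R|<1 on (-2.0000, 0).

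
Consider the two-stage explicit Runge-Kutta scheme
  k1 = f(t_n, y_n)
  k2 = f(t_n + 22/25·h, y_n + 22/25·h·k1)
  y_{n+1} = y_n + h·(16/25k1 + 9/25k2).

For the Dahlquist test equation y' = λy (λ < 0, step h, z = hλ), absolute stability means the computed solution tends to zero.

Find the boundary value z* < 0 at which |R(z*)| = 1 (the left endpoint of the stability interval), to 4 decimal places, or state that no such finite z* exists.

On y'=λy, z=hλ:
  k1=λy_n ⇒ h·k1=z·y_n;  k2=λ(1+22/25z)y_n ⇒ h·k2=z(1+22/25z)y_n
  y_{n+1}/y_n = 1 + 16/25z + 9/25z(1+22/25z) = 1 + z + 198/625z²
  Hence R(z) = 1 + z + 198/625z².

Solve |R(x)|<1 on ℝ⁻.
x=-1.42: |R|=0.2188
R=1: x+198/625x²=0 ⇒ x=−625/198=-3.1566; min R=1−1/(4·198/625)=0.2109>−1
Confirm numerically:
  x=-2.737: |R|=0.63620 <1
  x=-2.720: |R|=0.62381 <1
  x=-1.698: |R|=0.21540 <1
  x=-3.417: |R|=1.28192 >1
  x=-3.192: |R|=1.03583 >1
Interval (-3.1566, 0).

z* = -3.1566.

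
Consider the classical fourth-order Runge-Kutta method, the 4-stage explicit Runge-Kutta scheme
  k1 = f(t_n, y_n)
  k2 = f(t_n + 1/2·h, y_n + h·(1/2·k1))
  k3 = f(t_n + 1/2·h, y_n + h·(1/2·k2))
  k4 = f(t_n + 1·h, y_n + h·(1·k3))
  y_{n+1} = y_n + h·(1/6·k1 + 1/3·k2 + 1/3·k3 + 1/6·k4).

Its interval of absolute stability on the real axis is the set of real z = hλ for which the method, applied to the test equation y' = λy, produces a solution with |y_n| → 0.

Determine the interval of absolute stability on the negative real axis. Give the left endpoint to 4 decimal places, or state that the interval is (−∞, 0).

z∈(-2.7853,0).

On y'=λy, z=hλ:
  order 4, 4-stage ⇒ R(z)=1+z+z^2/2+z^3/6+z^4/24
  (e.g. R(-0.56)=0.57163, |R|=0.57163)

Boundary: |R(x)|=1, x<0.
x=-0.56: |R|=0.5716
|R(-2.68)|=0.8525 |R(-2.31)|=0.4901 |R(-1.35)|=0.2896
Bisect:
  x_lo=-3.2224 |R|=1.8854  x_hi=-0.3272 |R|=0.7209
  mid=-1.77482 |R|=0.28183 →hi
  mid=-2.49861 |R|=0.64708 →hi
  mid=-2.86050 |R|=1.11944 →lo
  mid=-2.67956 |R|=0.85194 →hi
  mid=-2.77003 |R|=0.97723 →hi
  mid=-2.81527 |R|=1.04614 →lo
  mid=-2.79265 |R|=1.01114 →lo
  ...
  [-2.78540,-2.78523] ⇒ x*=-2.7853
So |R|<1 on (-2.7853, 0).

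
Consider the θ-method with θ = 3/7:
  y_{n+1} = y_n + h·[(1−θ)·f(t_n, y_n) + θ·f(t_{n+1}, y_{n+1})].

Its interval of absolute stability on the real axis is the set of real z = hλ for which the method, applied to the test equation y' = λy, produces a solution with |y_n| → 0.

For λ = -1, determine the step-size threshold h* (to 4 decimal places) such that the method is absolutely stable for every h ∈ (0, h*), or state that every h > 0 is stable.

(-14.0000,0); λ=-1 ⇒ h* = (14)/1 = 14.0000.

Test eqn y'=λy, z=hλ:
  y_{n+1} = y_n + z·[4/7·y_n + 3/7·y_{n+1}] ⇒ (1 − 3/7z)y_{n+1} = (1 + 4/7z)y_n
  R(z) = (1 + 4/7z)/(1 − 3/7z).

Find x<0 with |R(x)|<1.
x=-1.73: |R|=0.0066
R=−1: 1+4/7x = −1+3/7x ⇒ -1/7x=2 ⇒ x=2/(-1/7)=-14.0000
Confirm numerically:
  x=-13.924: |R|=0.99844 <1
  x=-12.447: |R|=0.96498 <1
  x=-8.418: |R|=0.82694 <1
  x=-8.221: |R|=0.81748 <1
  x=-14.500: |R|=1.00990 >1
  x=-14.426: |R|=1.00847 >1
  x=-14.304: |R|=1.00609 >1
Interval (-14.0000, 0).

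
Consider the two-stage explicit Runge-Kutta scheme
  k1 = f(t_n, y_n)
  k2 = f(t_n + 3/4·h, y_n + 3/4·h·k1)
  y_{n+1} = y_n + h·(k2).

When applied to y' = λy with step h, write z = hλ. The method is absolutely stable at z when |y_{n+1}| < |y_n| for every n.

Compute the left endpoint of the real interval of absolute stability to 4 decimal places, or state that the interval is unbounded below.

Set f=λy, z=hλ:
  k1=λy_n ⇒ h·k1=z·y_n;  k2=λ(1+3/4z)y_n ⇒ h·k2=z(1+3/4z)y_n
  y_{n+1}/y_n = 1 + z(1+3/4z) = 1 + z + 3/4z²
  Hence R(z) = 1 + z + 3/4z².

Find x<0 with |R(x)|<1.
x=-0.96: |R|=0.7312
R=1: x+3/4x²=0 ⇒ x=−4/3=-1.3333; min R=1−1/(4·3/4)=0.6667>−1
Confirm numerically:
  x=-0.956: |R|=0.72945 <1
  x=-0.612: |R|=0.66891 <1
  x=-0.580: |R|=0.67230 <1
  x=-1.877: |R|=1.76535 >1
  x=-1.821: |R|=1.66603 >1
  x=-1.463: |R|=1.14228 >1
Interval (-1.3333, 0).

z* = -1.3333.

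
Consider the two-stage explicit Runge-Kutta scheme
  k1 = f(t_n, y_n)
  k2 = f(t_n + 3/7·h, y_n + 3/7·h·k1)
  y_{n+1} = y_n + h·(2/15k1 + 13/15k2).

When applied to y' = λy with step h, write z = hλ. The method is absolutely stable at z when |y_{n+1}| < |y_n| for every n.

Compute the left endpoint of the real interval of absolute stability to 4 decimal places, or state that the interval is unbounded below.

left endpoint -2.6923.

On y'=λy, z=hλ:
  k1=λy_n ⇒ h·k1=z·y_n;  k2=λ(1+3/7z)y_n ⇒ h·k2=z(1+3/7z)y_n
  y_{n+1}/y_n = 1 + 2/15z + 13/15z(1+3/7z) = 1 + z + 13/35z²
  ⇒ R(z) = 1 + z + 13/35z².

Need |R(x)|<1, x<0.
x=-1.67: |R|=0.3659
R=1: x+13/35x²=0 ⇒ x=−35/13=-2.6923; min R=1−1/(4·13/35)=0.3269>−1
Confirm numerically:
  x=-2.537: |R|=0.85365 <1
  x=-2.466: |R|=0.79272 <1
  x=-2.063: |R|=0.51779 <1
  x=-3.279: |R|=1.71454 >1
  x=-3.068: |R|=1.42812 >1
Interval (-2.6923, 0).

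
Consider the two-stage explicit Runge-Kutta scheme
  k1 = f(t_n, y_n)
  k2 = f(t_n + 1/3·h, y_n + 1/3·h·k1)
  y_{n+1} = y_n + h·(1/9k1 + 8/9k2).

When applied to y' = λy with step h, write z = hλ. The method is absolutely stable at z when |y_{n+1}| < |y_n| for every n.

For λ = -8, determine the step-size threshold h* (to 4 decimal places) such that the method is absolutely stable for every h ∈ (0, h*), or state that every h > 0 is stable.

(-3.3750,0); λ=-8 ⇒ h* = (27/8)/8 = 0.4219.

Set f=λy, z=hλ:
  k1=λy_n ⇒ h·k1=z·y_n;  k2=λ(1+1/3z)y_n ⇒ h·k2=z(1+1/3z)y_n
  y_{n+1}/y_n = 1 + 1/9z + 8/9z(1+1/3z) = 1 + z + 8/27z²
  R(z) = 1 + z + 8/27z².

Find x<0 with |R(x)|<1.
x=-1.43: |R|=0.1759
R=1: x+8/27x²=0 ⇒ x=−27/8=-3.3750; min R=1−1/(4·8/27)=0.1562>−1
Confirm numerically:
  x=-3.351: |R|=0.97617 <1
  x=-2.192: |R|=0.23166 <1
  x=-1.805: |R|=0.16034 <1
  x=-3.961: |R|=1.68775 >1
  x=-3.780: |R|=1.45360 >1
  x=-3.703: |R|=1.35988 >1
Stable set (-3.3750, 0).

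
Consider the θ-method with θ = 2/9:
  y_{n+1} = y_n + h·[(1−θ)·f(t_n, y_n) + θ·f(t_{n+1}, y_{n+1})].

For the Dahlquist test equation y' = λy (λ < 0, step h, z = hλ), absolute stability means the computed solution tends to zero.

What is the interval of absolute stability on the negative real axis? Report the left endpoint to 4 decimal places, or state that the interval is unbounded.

z∈(-3.6000,0).

On y'=λy, z=hλ:
  y_{n+1} = y_n + z·[7/9·y_n + 2/9·y_{n+1}] ⇒ (1 − 2/9z)y_{n+1} = (1 + 7/9z)y_n
  so R(z) = (1 + 7/9z)/(1 − 2/9z).

Solve |R(x)|<1 on ℝ⁻.
x=-1.06: |R|=0.1421
R=−1: 1+7/9x = −1+2/9x ⇒ -5/9x=2 ⇒ x=2/(-5/9)=-3.6000
Confirm numerically:
  x=-2.881: |R|=0.75647 <1
  x=-1.889: |R|=0.33049 <1
  x=-1.701: |R|=0.23440 <1
  x=-4.072: |R|=1.13766 >1
  x=-4.045: |R|=1.13019 >1
  x=-3.714: |R|=1.03470 >1
So |R|<1 on (-3.6000, 0).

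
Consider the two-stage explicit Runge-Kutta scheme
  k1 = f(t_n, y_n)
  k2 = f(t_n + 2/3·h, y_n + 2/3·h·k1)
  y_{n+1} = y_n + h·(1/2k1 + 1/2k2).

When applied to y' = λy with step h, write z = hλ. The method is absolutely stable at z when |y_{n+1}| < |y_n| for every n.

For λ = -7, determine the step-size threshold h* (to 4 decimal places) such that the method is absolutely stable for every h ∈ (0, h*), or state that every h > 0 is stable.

On y'=λy, z=hλ:
  k1=λy_n ⇒ h·k1=z·y_n;  k2=λ(1+2/3z)y_n ⇒ h·k2=z(1+2/3z)y_n
  y_{n+1}/y_n = 1 + 1/2z + 1/2z(1+2/3z) = 1 + z + 1/3z²
  ⇒ R(z) = 1 + z + 1/3z².

Boundary: |R(x)|=1, x<0.
x=-1.13: |R|=0.2956
R=1: x+1/3x²=0 ⇒ x=−3=-3.0000; min R=1−1/(4·1/3)=0.2500>−1
Confirm numerically:
  x=-2.422: |R|=0.53336 <1
  x=-2.382: |R|=0.50931 <1
  x=-2.226: |R|=0.42569 <1
  x=-3.472: |R|=1.54626 >1
  x=-3.418: |R|=1.47624 >1
So |R|<1 on (-3.0000, 0).

(-3.0000,0); λ=-7 ⇒ h* = (3)/7 = 0.4286.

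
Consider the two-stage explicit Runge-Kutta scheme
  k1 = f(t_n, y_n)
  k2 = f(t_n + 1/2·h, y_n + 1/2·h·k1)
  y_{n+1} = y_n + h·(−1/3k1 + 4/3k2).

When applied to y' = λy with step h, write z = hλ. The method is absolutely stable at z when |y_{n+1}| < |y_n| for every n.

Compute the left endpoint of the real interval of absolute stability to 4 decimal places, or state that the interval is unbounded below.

Set f=λy, z=hλ:
  k1=λy_n ⇒ h·k1=z·y_n;  k2=λ(1+1/2z)y_n ⇒ h·k2=z(1+1/2z)y_n
  y_{n+1}/y_n = 1 − 1/3z + 4/3z(1+1/2z) = 1 + z + 2/3z²
  Hence R(z) = 1 + z + 2/3z².

Find x<0 with |R(x)|<1.
x=-0.69: |R|=0.6274
R=1: x+2/3x²=0 ⇒ x=−3/2=-1.5000; min R=1−1/(4·2/3)=0.6250>−1
Confirm numerically:
  x=-1.390: |R|=0.89807 <1
  x=-1.290: |R|=0.81940 <1
  x=-0.707: |R|=0.62623 <1
  x=-0.676: |R|=0.62865 <1
  x=-1.948: |R|=1.58180 >1
  x=-1.923: |R|=1.54229 >1
  x=-1.890: |R|=1.49140 >1
Stable set (-1.5000, 0).

left endpoint -1.5000.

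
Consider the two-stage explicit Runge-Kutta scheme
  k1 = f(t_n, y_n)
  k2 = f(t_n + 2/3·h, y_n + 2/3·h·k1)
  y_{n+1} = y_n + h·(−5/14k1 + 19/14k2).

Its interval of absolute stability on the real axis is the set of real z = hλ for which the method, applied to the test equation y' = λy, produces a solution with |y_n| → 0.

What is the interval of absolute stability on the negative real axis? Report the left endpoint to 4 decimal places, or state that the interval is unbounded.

Test eqn y'=λy, z=hλ:
  k1=λy_n ⇒ h·k1=z·y_n;  k2=λ(1+2/3z)y_n ⇒ h·k2=z(1+2/3z)y_n
  y_{n+1}/y_n = 1 − 5/14z + 19/14z(1+2/3z) = 1 + z + 19/21z²
  so R(z) = 1 + z + 19/21z².

Need |R(x)|<1, x<0.
x=-0.7: |R|=0.7433
R=1: x+19/21x²=0 ⇒ x=−21/19=-1.1053; min R=1−1/(4·19/21)=0.7237>−1
Confirm numerically:
  x=-0.930: |R|=0.85253 <1
  x=-0.720: |R|=0.74903 <1
  x=-0.630: |R|=0.72910 <1
  x=-1.657: |R|=1.82716 >1
  x=-1.457: |R|=1.46367 >1
  x=-1.333: |R|=1.27466 >1
Interval (-1.1053, 0).

(-1.1053, 0).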